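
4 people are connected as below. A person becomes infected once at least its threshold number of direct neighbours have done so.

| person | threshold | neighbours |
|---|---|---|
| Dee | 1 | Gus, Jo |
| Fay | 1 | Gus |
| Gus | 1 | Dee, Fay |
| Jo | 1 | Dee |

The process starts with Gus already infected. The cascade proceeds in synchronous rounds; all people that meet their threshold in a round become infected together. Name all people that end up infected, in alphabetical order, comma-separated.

Round 1 — Gus becomes infected (initial).
Round 2 — checking thresholds:
  Dee: 1 of 2 neighbours ≥ 1, becomes infected.
  Fay: 1 of 1 neighbours ≥ 1, becomes infected.
Round 3 — checking thresholds:
  Jo: 1 of 1 neighbours ≥ 1, becomes infected.
Round 4 — no new infections; cascade stops.

Dee, Fay, Gus, Jo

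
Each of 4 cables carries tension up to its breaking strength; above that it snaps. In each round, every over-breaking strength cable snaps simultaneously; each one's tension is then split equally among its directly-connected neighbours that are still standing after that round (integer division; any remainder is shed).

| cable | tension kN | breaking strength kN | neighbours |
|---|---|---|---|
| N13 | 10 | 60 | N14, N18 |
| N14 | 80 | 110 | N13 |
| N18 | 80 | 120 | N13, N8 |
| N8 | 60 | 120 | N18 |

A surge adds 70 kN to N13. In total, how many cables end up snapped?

Round 1 — N13 at 80 > 60. N13 snaps.
  N13 sheds 80 kN to N14, N18: 40 each.
    N14: 80+40 = 120 > 110
    N18: 80+40 = 120 ≤ 120
Round 2 — N14 snaps.
  N14 sheds 120 kN: no online neighbours, lost.
No further breaks.

2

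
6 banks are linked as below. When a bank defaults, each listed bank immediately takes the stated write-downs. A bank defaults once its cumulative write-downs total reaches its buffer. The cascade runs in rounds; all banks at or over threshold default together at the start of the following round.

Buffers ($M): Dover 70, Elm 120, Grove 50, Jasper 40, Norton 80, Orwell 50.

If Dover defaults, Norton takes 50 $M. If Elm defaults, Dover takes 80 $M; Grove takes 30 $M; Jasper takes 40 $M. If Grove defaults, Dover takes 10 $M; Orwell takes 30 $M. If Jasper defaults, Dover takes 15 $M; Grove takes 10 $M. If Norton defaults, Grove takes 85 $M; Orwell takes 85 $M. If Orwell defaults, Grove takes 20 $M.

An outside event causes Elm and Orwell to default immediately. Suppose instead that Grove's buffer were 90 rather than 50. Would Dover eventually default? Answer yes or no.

With Grove's buffer at 90:
Round 1 — Elm, Orwell default (initial).
  Dover: +80 → 80 ≥ 70
  Grove: +30+20 → 50 < 90
  Jasper: +40 → 40 ≥ 40
Round 2 — Dover, Jasper default.
  Grove: +10 → 60 < 90
  Norton: +50 → 50 < 80
No further defaults.

yes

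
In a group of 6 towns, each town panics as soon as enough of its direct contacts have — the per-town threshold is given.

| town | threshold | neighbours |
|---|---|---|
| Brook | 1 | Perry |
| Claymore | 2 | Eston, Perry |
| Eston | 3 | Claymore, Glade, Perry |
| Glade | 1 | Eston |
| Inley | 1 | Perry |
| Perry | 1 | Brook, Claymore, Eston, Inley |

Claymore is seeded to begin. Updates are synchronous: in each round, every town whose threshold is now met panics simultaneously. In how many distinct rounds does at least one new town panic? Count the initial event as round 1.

3

Round 1 — Claymore panics (initial).
Round 2 — checking thresholds:
  Eston: 1 of 3 neighbours < 3, below threshold.
  Perry: 1 of 4 neighbours ≥ 1, panics.
Round 3 — checking thresholds:
  Brook: 1 of 1 neighbours ≥ 1, panics.
  Eston: 2 of 3 neighbours < 3, below threshold.
  Inley: 1 of 1 neighbours ≥ 1, panics.
Round 4 — no new panics; cascade stops.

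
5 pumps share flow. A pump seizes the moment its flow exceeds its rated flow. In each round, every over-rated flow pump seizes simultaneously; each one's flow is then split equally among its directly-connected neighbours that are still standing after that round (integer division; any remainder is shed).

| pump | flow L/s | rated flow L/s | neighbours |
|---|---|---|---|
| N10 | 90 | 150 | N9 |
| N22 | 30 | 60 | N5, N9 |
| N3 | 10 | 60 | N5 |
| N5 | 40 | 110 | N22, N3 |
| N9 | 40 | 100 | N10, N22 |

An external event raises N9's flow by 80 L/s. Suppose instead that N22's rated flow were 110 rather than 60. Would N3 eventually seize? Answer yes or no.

With N22's rated flow at 110:
Round 1 — N9 at 120 > 100. N9 seizes.
  N9 sheds 120 L/s to N10, N22: 60 each.
    N10: 90+60 = 150 ≤ 150
    N22: 30+60 = 90 ≤ 110
No further seizures.

no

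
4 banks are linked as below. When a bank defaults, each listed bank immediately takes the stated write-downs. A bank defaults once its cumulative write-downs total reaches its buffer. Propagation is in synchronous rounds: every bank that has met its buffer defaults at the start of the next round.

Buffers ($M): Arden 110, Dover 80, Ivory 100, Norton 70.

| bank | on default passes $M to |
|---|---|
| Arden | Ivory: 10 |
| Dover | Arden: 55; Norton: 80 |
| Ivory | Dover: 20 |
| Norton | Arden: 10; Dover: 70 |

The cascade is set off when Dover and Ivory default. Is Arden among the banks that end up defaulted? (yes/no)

Round 1 — Dover, Ivory default (initial).
  Arden: +55 → 55 < 110
  Norton: +80 → 80 ≥ 70
Round 2 — Norton defaults.
  Arden: +10 → 65 < 110
No further defaults.

no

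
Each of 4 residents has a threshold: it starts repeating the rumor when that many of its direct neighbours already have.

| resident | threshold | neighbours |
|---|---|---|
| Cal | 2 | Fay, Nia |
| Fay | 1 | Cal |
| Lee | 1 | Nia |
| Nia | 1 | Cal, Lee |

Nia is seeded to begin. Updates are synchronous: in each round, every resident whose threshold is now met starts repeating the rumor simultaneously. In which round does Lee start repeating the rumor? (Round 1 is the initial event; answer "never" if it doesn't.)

2

Round 1 — Nia starts repeating the rumor (initial).
Round 2 — checking thresholds:
  Cal: 1 of 2 neighbours < 2, below threshold.
  Lee: 1 of 1 neighbours ≥ 1, starts repeating the rumor.
Round 3 — no new spreads; cascade stops.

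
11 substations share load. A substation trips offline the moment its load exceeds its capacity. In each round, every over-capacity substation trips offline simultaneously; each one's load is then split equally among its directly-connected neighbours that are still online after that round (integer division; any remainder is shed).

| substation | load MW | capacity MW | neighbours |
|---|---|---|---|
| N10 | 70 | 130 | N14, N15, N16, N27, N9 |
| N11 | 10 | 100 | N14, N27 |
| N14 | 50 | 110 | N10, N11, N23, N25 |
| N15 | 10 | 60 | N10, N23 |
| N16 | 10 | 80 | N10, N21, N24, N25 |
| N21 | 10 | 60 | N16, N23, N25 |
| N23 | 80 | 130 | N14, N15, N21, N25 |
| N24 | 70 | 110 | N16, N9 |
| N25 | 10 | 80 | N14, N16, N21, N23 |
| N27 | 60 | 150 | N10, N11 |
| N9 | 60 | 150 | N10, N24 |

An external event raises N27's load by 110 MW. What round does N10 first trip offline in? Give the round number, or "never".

2

Round 1 — N27 at 170 > 150. N27 trips offline.
  N27 sheds 170 MW to N10, N11: 85 each.
    N10: 70+85 = 155 > 130
    N11: 10+85 = 95 ≤ 100
Round 2 — N10 trips offline.
  N10 sheds 155 MW to N14, N15, N16, N9: 38 each (3 lost).
    N14: 50+38 = 88 ≤ 110
    N15: 10+38 = 48 ≤ 60
    N16: 10+38 = 48 ≤ 80
    N9: 60+38 = 98 ≤ 150
No further trips.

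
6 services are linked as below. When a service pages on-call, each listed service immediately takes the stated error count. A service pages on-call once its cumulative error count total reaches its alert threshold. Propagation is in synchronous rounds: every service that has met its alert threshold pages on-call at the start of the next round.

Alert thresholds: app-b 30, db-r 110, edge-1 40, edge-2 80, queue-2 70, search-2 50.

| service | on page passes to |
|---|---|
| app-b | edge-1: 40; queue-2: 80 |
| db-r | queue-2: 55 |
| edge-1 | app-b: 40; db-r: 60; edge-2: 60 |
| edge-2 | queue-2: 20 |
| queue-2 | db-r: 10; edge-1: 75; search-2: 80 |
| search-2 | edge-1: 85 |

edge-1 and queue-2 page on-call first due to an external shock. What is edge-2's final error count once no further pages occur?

60

Round 1 — edge-1, queue-2 page on-call (initial).
  app-b: +40 → 40 ≥ 30
  db-r: +60+10 → 70 < 110
  edge-2: +60 → 60 < 80
  search-2: +80 → 80 ≥ 50
Round 2 — app-b, search-2 page on-call.
No further pages.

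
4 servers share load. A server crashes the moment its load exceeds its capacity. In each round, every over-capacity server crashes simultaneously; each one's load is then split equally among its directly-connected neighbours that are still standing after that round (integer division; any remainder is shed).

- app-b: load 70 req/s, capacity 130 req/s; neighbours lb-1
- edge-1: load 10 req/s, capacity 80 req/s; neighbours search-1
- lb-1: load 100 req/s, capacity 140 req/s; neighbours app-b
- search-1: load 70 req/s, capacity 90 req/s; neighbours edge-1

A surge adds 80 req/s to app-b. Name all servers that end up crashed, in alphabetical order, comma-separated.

app-b, lb-1

Round 1 — app-b at 150 > 130. app-b crashes.
  app-b sheds 150 req/s to lb-1: 150 each.
    lb-1: 100+150 = 250 > 140
Round 2 — lb-1 crashes.
  lb-1 sheds 250 req/s: no online neighbours, lost.
No further crashes.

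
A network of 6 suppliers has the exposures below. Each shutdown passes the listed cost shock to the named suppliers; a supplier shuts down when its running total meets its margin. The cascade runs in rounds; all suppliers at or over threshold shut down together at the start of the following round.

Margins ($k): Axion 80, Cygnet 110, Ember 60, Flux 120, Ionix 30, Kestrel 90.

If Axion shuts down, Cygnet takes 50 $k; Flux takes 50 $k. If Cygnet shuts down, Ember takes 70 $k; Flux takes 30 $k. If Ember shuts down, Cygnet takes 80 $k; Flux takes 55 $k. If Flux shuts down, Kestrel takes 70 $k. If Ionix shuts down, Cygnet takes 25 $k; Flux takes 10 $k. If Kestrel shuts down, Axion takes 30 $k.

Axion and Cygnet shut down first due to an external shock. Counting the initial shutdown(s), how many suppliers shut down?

4

Round 1 — Axion, Cygnet shut down (initial).
  Ember: +70 → 70 ≥ 60
  Flux: +50+30 → 80 < 120
Round 2 — Ember shuts down.
  Flux: +55 → 135 ≥ 120
Round 3 — Flux shuts down.
  Kestrel: +70 → 70 < 90
No further shutdowns.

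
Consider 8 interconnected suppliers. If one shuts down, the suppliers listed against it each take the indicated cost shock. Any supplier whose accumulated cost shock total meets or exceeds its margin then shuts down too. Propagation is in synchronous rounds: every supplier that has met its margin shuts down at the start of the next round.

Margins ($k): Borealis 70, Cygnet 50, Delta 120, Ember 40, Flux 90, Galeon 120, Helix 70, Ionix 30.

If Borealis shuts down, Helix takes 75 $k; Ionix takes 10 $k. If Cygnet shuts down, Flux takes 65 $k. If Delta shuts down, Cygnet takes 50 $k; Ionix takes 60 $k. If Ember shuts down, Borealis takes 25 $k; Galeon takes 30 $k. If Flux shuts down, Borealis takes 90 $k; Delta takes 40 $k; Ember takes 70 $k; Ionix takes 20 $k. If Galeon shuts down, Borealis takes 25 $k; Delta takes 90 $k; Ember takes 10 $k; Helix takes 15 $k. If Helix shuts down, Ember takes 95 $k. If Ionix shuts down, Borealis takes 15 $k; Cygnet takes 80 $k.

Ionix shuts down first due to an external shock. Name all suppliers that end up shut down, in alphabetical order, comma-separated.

Cygnet, Ionix

Round 1 — Ionix shuts down (initial).
  Borealis: +15 → 15 < 70
  Cygnet: +80 → 80 ≥ 50
Round 2 — Cygnet shuts down.
  Flux: +65 → 65 < 90
No further shutdowns.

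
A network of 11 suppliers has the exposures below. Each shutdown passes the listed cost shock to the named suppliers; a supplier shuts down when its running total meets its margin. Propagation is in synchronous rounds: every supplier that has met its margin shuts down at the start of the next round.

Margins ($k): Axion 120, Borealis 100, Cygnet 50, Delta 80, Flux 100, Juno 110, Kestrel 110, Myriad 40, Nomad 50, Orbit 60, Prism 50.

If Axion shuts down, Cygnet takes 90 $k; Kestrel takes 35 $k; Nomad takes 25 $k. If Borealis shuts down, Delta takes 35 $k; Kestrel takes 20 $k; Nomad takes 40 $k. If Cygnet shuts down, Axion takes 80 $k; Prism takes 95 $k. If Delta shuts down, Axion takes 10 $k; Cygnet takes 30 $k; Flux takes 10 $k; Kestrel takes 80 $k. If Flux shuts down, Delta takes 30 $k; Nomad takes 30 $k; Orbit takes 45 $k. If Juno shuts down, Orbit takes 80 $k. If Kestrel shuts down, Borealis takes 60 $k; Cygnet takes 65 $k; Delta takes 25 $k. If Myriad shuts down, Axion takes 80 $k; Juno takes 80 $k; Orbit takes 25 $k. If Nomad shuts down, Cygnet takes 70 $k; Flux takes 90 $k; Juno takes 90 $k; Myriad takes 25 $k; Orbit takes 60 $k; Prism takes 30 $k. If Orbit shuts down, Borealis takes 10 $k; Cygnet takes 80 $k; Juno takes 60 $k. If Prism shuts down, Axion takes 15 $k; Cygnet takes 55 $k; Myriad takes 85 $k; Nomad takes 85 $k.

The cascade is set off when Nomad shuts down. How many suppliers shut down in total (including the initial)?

7

Round 1 — Nomad shuts down (initial).
  Cygnet: +70 → 70 ≥ 50
  Flux: +90 → 90 < 100
  Juno: +90 → 90 < 110
  Myriad: +25 → 25 < 40
  Orbit: +60 → 60 ≥ 60
  Prism: +30 → 30 < 50
Round 2 — Cygnet, Orbit shut down.
  Axion: +80 → 80 < 120
  Borealis: +10 → 10 < 100
  Juno: +60 → 150 ≥ 110
  Prism: +95 → 125 ≥ 50
Round 3 — Juno, Prism shut down.
  Axion: +15 → 95 < 120
  Myriad: +85 → 110 ≥ 40
Round 4 — Myriad shuts down.
  Axion: +80 → 175 ≥ 120
Round 5 — Axion shuts down.
  Kestrel: +35 → 35 < 110
No further shutdowns.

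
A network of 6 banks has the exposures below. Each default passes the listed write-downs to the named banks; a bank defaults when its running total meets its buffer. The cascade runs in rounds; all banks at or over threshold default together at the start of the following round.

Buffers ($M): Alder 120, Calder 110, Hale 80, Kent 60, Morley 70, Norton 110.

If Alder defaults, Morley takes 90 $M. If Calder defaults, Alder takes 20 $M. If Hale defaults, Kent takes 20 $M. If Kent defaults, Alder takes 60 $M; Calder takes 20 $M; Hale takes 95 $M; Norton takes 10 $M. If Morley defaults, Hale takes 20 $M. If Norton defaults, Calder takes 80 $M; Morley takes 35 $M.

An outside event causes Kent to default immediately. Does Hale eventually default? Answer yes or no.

Round 1 — Kent defaults (initial).
  Alder: +60 → 60 < 120
  Calder: +20 → 20 < 110
  Hale: +95 → 95 ≥ 80
  Norton: +10 → 10 < 110
Round 2 — Hale defaults.
No further defaults.

yes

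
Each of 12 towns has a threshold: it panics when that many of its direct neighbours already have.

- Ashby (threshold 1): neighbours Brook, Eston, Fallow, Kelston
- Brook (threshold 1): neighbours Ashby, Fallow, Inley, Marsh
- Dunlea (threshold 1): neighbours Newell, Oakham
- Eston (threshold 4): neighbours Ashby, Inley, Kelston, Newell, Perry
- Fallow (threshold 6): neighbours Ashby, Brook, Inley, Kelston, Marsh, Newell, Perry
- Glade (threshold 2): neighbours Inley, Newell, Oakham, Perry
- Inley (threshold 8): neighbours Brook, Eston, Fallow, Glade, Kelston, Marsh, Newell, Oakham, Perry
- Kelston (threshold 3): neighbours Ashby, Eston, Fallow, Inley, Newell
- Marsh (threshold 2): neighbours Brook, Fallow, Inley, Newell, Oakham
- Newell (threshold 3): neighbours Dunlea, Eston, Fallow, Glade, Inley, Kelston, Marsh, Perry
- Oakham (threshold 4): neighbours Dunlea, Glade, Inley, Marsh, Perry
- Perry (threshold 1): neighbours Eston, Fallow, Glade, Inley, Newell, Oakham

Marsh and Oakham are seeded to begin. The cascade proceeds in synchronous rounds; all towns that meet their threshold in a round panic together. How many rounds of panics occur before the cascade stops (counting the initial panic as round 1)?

Round 1 — Marsh, Oakham panic (initial).
Round 2 — checking thresholds:
  Brook: 1 of 4 neighbours ≥ 1, panics.
  Dunlea: 1 of 2 neighbours ≥ 1, panics.
  Fallow: 1 of 7 neighbours < 6, below threshold.
  Glade: 1 of 4 neighbours < 2, below threshold.
  Inley: 2 of 9 neighbours < 8, below threshold.
  Newell: 1 of 8 neighbours < 3, below threshold.
  Perry: 1 of 6 neighbours ≥ 1, panics.
Round 3 — checking thresholds:
  Ashby: 1 of 4 neighbours ≥ 1, panics.
  Eston: 1 of 5 neighbours < 4, below threshold.
  Fallow: 3 of 7 neighbours < 6, below threshold.
  Glade: 2 of 4 neighbours ≥ 2, panics.
  Inley: 4 of 9 neighbours < 8, below threshold.
  Newell: 3 of 8 neighbours ≥ 3, panics.
Round 4 — no new panics; cascade stops.

3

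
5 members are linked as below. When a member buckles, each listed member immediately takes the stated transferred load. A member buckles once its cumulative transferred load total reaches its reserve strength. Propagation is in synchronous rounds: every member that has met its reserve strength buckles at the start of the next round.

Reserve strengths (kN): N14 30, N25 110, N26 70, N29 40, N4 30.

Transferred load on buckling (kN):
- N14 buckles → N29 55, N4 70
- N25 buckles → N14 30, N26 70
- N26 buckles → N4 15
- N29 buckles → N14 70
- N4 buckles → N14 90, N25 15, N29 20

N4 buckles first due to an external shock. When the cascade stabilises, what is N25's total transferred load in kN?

Round 1 — N4 buckles (initial).
  N14: +90 → 90 ≥ 30
  N25: +15 → 15 < 110
  N29: +20 → 20 < 40
Round 2 — N14 buckles.
  N29: +55 → 75 ≥ 40
Round 3 — N29 buckles.
No further bucklings.

15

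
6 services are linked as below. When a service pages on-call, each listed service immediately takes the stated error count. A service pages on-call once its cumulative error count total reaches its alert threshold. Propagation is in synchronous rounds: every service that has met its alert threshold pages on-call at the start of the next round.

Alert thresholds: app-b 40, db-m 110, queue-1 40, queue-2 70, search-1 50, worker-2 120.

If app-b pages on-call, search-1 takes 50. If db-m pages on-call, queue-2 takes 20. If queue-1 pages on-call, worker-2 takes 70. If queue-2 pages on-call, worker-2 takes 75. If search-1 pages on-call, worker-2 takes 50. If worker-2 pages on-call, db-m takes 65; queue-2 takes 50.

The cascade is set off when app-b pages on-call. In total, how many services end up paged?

Round 1 — app-b pages on-call (initial).
  search-1: +50 → 50 ≥ 50
Round 2 — search-1 pages on-call.
  worker-2: +50 → 50 < 120
No further pages.

2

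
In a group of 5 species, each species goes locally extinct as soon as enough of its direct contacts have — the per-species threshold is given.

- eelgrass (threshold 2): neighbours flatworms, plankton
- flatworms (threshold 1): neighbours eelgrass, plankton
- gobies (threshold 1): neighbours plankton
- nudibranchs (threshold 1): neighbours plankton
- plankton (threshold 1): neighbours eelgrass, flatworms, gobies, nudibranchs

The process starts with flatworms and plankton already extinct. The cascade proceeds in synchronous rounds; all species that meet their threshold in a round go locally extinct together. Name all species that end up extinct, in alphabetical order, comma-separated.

Round 1 — flatworms, plankton go locally extinct (initial).
Round 2 — checking thresholds:
  eelgrass: 2 of 2 neighbours ≥ 2, goes locally extinct.
  gobies: 1 of 1 neighbours ≥ 1, goes locally extinct.
  nudibranchs: 1 of 1 neighbours ≥ 1, goes locally extinct.
Round 3 — no new extinctions; cascade stops.

eelgrass, flatworms, gobies, nudibranchs, plankton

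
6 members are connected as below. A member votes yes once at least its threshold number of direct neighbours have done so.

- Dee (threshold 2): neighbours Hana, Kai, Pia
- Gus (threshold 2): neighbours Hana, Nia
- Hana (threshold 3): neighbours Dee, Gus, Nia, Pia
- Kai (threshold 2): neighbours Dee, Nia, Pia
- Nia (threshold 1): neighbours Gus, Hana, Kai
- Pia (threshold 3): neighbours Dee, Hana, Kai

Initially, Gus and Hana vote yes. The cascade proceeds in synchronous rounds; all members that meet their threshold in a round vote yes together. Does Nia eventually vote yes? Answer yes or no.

Round 1 — Gus, Hana vote yes (initial).
Round 2 — checking thresholds:
  Dee: 1 of 3 neighbours < 2, not yet.
  Nia: 2 of 3 neighbours ≥ 1, votes yes.
  Pia: 1 of 3 neighbours < 3, not yet.
Round 3 — no new yes votes; cascade stops.

yes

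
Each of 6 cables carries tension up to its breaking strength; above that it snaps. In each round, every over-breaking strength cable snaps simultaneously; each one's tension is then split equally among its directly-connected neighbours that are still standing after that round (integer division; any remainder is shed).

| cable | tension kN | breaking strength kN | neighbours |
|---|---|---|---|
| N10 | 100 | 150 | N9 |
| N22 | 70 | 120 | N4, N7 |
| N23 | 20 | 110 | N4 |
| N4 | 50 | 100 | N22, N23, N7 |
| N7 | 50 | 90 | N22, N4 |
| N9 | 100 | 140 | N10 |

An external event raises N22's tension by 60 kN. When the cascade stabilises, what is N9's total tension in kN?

Round 1 — N22 at 130 > 120. N22 snaps.
  N22 sheds 130 kN to N4, N7: 65 each.
    N4: 50+65 = 115 > 100
    N7: 50+65 = 115 > 90
Round 2 — N4, N7 snap.
  N4 sheds 115 kN to N23: 115 each.
    N23: 20+115 = 135 > 110
  N7 sheds 115 kN: no online neighbours, lost.
Round 3 — N23 snaps.
  N23 sheds 135 kN: no online neighbours, lost.
No further breaks.

100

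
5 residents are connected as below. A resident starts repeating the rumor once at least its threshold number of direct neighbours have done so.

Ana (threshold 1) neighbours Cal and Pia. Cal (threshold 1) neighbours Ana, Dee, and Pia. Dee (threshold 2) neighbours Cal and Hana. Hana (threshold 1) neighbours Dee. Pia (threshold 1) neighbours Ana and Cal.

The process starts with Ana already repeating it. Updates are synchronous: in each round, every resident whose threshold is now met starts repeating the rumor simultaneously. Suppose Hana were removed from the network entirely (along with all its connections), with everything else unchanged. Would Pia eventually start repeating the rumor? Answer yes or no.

yes

With Hana removed:
Round 1 — Ana starts repeating the rumor (initial).
Round 2 — checking thresholds:
  Cal: 1 of 3 neighbours ≥ 1, starts repeating the rumor.
  Pia: 1 of 2 neighbours ≥ 1, starts repeating the rumor.
Round 3 — no new spreads; cascade stops.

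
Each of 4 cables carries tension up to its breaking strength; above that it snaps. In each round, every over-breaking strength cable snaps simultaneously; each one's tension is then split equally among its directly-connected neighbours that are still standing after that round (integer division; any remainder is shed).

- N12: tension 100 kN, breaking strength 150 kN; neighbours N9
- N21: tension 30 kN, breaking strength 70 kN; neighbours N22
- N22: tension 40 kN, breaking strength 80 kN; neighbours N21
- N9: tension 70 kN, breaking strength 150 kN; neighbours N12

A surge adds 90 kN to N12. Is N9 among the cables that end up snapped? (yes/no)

yes

Round 1 — N12 at 190 > 150. N12 snaps.
  N12 sheds 190 kN to N9: 190 each.
    N9: 70+190 = 260 > 150
Round 2 — N9 snaps.
  N9 sheds 260 kN: no online neighbours, lost.
No further breaks.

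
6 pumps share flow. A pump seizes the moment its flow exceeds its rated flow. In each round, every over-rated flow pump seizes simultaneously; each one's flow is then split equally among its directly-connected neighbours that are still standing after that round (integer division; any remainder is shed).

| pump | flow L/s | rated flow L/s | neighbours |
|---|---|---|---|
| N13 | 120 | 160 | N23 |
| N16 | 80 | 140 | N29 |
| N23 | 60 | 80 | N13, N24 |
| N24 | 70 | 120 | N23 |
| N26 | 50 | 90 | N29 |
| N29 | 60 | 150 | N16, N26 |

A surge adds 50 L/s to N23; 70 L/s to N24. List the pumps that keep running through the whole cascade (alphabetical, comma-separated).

Round 1 — N23 at 110 > 80; N24 at 140 > 120. N23, N24 seize.
  N23 sheds 110 L/s to N13: 110 each.
    N13: 120+110 = 230 > 160
  N24 sheds 140 L/s: no online neighbours, lost.
Round 2 — N13 seizes.
  N13 sheds 230 L/s: no online neighbours, lost.
No further seizures.

N16, N26, N29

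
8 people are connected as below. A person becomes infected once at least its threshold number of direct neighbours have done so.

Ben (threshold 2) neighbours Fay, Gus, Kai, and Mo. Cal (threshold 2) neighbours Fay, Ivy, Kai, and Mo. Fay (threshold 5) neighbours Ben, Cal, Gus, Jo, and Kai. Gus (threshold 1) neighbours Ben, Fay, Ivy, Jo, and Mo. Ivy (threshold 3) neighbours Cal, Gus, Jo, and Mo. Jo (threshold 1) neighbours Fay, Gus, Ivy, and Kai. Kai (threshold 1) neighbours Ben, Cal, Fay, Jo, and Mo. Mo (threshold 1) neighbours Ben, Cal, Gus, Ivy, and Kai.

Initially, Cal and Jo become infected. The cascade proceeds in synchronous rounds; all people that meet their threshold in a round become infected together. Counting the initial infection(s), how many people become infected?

Round 1 — Cal, Jo become infected (initial).
Round 2 — checking thresholds:
  Fay: 2 of 5 neighbours < 5, below threshold.
  Gus: 1 of 5 neighbours ≥ 1, becomes infected.
  Ivy: 2 of 4 neighbours < 3, below threshold.
  Kai: 2 of 5 neighbours ≥ 1, becomes infected.
  Mo: 1 of 5 neighbours ≥ 1, becomes infected.
Round 3 — checking thresholds:
  Ben: 3 of 4 neighbours ≥ 2, becomes infected.
  Fay: 4 of 5 neighbours < 5, below threshold.
  Ivy: 4 of 4 neighbours ≥ 3, becomes infected.
Round 4 — checking thresholds:
  Fay: 5 of 5 neighbours ≥ 5, becomes infected.
Round 5 — no new infections; cascade stops.

8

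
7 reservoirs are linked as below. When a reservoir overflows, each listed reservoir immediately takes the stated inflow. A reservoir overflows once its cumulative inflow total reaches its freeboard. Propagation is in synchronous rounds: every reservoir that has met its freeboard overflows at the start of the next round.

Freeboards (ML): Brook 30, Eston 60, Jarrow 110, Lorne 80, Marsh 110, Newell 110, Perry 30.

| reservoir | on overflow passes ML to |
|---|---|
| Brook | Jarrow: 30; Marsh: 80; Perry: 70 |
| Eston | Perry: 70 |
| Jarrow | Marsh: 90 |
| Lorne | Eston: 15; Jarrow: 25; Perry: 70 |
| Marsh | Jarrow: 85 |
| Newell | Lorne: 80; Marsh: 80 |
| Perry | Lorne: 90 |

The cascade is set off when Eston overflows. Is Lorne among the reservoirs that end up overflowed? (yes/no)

Round 1 — Eston overflows (initial).
  Perry: +70 → 70 ≥ 30
Round 2 — Perry overflows.
  Lorne: +90 → 90 ≥ 80
Round 3 — Lorne overflows.
  Jarrow: +25 → 25 < 110
No further overflows.

yes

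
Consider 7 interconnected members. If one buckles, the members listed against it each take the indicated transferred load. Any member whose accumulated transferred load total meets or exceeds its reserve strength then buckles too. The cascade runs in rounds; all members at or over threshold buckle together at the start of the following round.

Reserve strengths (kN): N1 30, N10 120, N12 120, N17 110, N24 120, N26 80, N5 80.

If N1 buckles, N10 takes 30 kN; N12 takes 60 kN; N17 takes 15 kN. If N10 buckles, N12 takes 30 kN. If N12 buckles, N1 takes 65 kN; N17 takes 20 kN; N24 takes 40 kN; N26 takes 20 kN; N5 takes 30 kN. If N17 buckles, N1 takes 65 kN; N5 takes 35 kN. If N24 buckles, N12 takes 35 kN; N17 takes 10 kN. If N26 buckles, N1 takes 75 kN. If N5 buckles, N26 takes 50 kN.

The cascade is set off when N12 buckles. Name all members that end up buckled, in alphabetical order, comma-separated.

N1, N12

Round 1 — N12 buckles (initial).
  N1: +65 → 65 ≥ 30
  N17: +20 → 20 < 110
  N24: +40 → 40 < 120
  N26: +20 → 20 < 80
  N5: +30 → 30 < 80
Round 2 — N1 buckles.
  N10: +30 → 30 < 120
  N17: +15 → 35 < 110
No further bucklings.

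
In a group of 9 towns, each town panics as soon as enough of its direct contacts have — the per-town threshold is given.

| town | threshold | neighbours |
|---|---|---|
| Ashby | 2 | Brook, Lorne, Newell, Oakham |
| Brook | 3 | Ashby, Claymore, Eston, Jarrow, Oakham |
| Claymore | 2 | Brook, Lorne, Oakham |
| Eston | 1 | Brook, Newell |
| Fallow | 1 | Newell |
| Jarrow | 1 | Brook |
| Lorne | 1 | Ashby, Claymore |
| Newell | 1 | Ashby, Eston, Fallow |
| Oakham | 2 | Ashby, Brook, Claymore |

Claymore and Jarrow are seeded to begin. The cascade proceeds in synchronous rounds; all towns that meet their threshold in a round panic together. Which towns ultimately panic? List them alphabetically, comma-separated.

Claymore, Jarrow, Lorne

Round 1 — Claymore, Jarrow panic (initial).
Round 2 — checking thresholds:
  Brook: 2 of 5 neighbours < 3, holds.
  Lorne: 1 of 2 neighbours ≥ 1, panics.
  Oakham: 1 of 3 neighbours < 2, holds.
Round 3 — no new panics; cascade stops.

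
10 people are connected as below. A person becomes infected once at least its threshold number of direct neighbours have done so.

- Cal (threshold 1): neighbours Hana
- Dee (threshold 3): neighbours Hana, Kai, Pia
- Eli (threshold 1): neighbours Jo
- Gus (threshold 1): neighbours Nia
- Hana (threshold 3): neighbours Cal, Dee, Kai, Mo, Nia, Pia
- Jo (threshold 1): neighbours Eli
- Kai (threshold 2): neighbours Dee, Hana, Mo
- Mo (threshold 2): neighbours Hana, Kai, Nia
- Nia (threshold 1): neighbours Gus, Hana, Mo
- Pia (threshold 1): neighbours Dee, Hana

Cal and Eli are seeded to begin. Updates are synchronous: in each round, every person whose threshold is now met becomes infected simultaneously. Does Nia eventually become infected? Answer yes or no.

no

Round 1 — Cal, Eli become infected (initial).
Round 2 — checking thresholds:
  Hana: 1 of 6 neighbours < 3, not yet.
  Jo: 1 of 1 neighbours ≥ 1, becomes infected.
Round 3 — no new infections; cascade stops.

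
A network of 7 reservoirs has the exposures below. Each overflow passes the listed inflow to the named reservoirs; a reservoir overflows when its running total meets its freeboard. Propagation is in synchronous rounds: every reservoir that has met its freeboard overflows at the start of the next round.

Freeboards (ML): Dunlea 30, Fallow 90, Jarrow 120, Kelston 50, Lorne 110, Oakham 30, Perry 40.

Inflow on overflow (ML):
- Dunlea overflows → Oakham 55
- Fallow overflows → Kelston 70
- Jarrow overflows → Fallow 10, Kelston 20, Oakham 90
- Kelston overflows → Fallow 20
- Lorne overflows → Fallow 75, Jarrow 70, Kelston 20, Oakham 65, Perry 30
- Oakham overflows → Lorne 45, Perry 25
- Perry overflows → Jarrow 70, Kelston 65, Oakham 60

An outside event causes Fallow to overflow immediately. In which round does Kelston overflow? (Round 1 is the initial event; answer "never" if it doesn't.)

2

Round 1 — Fallow overflows (initial).
  Kelston: +70 → 70 ≥ 50
Round 2 — Kelston overflows.
No further overflows.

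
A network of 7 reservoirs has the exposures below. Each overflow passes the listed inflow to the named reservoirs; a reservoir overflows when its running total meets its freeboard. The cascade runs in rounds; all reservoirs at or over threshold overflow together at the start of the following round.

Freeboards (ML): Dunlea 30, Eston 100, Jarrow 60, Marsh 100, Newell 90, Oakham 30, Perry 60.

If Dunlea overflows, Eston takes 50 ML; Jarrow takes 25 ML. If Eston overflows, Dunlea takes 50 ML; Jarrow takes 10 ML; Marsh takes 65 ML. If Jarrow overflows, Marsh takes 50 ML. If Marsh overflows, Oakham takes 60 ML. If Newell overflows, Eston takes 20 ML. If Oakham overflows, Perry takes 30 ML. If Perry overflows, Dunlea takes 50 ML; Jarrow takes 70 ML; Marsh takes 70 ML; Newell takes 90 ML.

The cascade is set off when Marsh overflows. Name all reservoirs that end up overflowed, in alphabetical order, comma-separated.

Round 1 — Marsh overflows (initial).
  Oakham: +60 → 60 ≥ 30
Round 2 — Oakham overflows.
  Perry: +30 → 30 < 60
No further overflows.

Marsh, Oakham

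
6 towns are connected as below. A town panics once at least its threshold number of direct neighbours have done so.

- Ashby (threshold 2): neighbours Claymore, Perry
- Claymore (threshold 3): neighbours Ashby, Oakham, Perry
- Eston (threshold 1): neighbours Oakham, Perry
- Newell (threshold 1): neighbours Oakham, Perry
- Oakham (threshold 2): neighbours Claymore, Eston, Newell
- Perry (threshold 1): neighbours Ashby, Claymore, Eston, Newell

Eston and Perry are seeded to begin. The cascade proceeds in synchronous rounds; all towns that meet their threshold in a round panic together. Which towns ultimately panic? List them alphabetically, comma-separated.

Round 1 — Eston, Perry panic (initial).
Round 2 — checking thresholds:
  Ashby: 1 of 2 neighbours < 2, holds.
  Claymore: 1 of 3 neighbours < 3, holds.
  Newell: 1 of 2 neighbours ≥ 1, panics.
  Oakham: 1 of 3 neighbours < 2, holds.
Round 3 — checking thresholds:
  Ashby: 1 of 2 neighbours < 2, holds.
  Claymore: 1 of 3 neighbours < 3, holds.
  Oakham: 2 of 3 neighbours ≥ 2, panics.
Round 4 — no new panics; cascade stops.

Eston, Newell, Oakham, Perry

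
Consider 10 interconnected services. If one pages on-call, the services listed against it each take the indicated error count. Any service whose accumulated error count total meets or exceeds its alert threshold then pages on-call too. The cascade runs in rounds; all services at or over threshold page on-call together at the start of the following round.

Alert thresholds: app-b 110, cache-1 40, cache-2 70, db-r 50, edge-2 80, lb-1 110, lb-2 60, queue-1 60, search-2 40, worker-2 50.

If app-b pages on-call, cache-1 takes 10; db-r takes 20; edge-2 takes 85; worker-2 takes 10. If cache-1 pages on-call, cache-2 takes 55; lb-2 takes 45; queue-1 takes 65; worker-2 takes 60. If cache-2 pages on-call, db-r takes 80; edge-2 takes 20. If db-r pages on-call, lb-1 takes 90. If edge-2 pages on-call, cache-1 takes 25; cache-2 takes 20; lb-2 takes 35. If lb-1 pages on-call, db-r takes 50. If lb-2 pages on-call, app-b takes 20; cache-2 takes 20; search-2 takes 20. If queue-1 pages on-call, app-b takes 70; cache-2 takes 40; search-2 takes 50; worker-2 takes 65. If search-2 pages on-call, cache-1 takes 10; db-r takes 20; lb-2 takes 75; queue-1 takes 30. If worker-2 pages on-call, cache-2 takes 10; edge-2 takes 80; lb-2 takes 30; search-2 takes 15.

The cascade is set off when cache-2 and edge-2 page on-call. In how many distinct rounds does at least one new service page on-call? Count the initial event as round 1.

Round 1 — cache-2, edge-2 page on-call (initial).
  cache-1: +25 → 25 < 40
  db-r: +80 → 80 ≥ 50
  lb-2: +35 → 35 < 60
Round 2 — db-r pages on-call.
  lb-1: +90 → 90 < 110
No further pages.

2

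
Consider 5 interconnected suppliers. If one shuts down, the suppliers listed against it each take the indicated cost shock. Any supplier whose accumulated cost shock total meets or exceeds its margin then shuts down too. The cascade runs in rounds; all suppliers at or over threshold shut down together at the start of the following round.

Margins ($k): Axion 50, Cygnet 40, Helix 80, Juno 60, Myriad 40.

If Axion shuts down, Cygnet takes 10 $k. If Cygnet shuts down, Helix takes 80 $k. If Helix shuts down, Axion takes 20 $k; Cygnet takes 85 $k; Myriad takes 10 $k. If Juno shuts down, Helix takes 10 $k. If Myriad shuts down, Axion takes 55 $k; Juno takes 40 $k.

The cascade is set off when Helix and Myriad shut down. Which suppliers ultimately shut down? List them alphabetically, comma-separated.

Axion, Cygnet, Helix, Myriad

Round 1 — Helix, Myriad shut down (initial).
  Axion: +20+55 → 75 ≥ 50
  Cygnet: +85 → 85 ≥ 40
  Juno: +40 → 40 < 60
Round 2 — Axion, Cygnet shut down.
No further shutdowns.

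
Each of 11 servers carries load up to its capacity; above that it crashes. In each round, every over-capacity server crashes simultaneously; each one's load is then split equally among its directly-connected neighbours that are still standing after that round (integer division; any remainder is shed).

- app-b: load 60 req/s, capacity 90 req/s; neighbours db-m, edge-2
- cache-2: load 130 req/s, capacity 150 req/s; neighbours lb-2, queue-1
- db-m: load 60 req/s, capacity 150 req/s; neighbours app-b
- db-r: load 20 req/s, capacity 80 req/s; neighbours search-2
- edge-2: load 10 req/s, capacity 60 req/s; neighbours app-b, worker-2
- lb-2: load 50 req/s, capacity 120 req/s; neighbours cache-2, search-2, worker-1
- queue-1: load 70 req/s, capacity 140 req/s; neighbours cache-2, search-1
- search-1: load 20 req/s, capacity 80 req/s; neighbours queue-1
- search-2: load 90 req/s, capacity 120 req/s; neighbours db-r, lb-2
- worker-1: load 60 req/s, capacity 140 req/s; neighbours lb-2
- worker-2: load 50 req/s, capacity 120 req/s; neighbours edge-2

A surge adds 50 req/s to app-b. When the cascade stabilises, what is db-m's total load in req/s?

115

Round 1 — app-b at 110 > 90. app-b crashes.
  app-b sheds 110 req/s to db-m, edge-2: 55 each.
    db-m: 60+55 = 115 ≤ 150
    edge-2: 10+55 = 65 > 60
Round 2 — edge-2 crashes.
  edge-2 sheds 65 req/s to worker-2: 65 each.
    worker-2: 50+65 = 115 ≤ 120
No further crashes.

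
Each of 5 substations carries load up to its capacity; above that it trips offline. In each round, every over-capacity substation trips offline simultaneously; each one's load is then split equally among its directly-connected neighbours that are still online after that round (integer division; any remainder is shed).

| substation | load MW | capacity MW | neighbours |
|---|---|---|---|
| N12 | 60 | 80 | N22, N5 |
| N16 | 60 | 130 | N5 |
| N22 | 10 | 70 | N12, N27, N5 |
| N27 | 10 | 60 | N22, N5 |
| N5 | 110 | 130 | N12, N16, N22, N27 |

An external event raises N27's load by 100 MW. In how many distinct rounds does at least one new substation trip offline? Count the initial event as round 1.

Round 1 — N27 at 110 > 60. N27 trips offline.
  N27 sheds 110 MW to N22, N5: 55 each.
    N22: 10+55 = 65 ≤ 70
    N5: 110+55 = 165 > 130
Round 2 — N5 trips offline.
  N5 sheds 165 MW to N12, N16, N22: 55 each.
    N12: 60+55 = 115 > 80
    N16: 60+55 = 115 ≤ 130
    N22: 65+55 = 120 > 70
Round 3 — N12, N22 trip offline.
  N12 sheds 115 MW: no online neighbours, lost.
  N22 sheds 120 MW: no online neighbours, lost.
No further trips.

3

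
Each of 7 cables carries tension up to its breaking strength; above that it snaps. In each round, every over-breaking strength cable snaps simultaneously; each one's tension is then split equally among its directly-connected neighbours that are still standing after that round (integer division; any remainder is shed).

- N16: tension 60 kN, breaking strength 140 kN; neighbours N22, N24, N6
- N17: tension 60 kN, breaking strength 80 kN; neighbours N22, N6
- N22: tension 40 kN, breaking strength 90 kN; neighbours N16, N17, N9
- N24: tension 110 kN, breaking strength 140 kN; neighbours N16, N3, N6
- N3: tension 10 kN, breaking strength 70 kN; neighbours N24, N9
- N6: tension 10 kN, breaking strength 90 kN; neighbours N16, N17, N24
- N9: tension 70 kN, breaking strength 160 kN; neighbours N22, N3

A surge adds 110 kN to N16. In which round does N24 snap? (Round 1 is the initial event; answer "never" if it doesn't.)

2

Round 1 — N16 at 170 > 140. N16 snaps.
  N16 sheds 170 kN to N22, N24, N6: 56 each (2 lost).
    N22: 40+56 = 96 > 90
    N24: 110+56 = 166 > 140
    N6: 10+56 = 66 ≤ 90
Round 2 — N22, N24 snap.
  N22 sheds 96 kN to N17, N9: 48 each.
    N17: 60+48 = 108 > 80
    N9: 70+48 = 118 ≤ 160
  N24 sheds 166 kN to N3, N6: 83 each.
    N3: 10+83 = 93 > 70
    N6: 66+83 = 149 > 90
Round 3 — N17, N3, N6 snap.
  N17 sheds 108 kN: no online neighbours, lost.
  N3 sheds 93 kN to N9: 93 each.
    N9: 118+93 = 211 > 160
  N6 sheds 149 kN: no online neighbours, lost.
Round 4 — N9 snaps.
  N9 sheds 211 kN: no online neighbours, lost.
No further breaks.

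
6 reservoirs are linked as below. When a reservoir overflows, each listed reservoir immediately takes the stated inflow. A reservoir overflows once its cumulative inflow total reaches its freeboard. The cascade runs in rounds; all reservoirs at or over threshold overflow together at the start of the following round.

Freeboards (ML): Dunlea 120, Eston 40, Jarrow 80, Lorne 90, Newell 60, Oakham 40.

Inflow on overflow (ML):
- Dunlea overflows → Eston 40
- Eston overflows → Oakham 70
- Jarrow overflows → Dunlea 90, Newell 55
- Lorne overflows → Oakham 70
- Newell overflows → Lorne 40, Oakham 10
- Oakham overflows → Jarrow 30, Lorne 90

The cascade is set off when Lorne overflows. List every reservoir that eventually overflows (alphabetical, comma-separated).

Round 1 — Lorne overflows (initial).
  Oakham: +70 → 70 ≥ 40
Round 2 — Oakham overflows.
  Jarrow: +30 → 30 < 80
No further overflows.

Lorne, Oakham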